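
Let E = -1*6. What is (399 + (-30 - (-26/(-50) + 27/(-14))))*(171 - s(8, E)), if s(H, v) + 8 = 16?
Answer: 21131809/350 ≈ 60377.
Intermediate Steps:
E = -6
s(H, v) = 8 (s(H, v) = -8 + 16 = 8)
(399 + (-30 - (-26/(-50) + 27/(-14))))*(171 - s(8, E)) = (399 + (-30 - (-26/(-50) + 27/(-14))))*(171 - 1*8) = (399 + (-30 - (-26*(-1/50) + 27*(-1/14))))*(171 - 8) = (399 + (-30 - (13/25 - 27/14)))*163 = (399 + (-30 - 1*(-493/350)))*163 = (399 + (-30 + 493/350))*163 = (399 - 10007/350)*163 = (129643/350)*163 = 21131809/350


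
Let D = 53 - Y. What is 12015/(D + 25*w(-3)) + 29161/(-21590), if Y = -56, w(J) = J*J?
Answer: 62416019/1802765 ≈ 34.622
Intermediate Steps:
w(J) = J²
D = 109 (D = 53 - 1*(-56) = 53 + 56 = 109)
12015/(D + 25*w(-3)) + 29161/(-21590) = 12015/(109 + 25*(-3)²) + 29161/(-21590) = 12015/(109 + 25*9) + 29161*(-1/21590) = 12015/(109 + 225) - 29161/21590 = 12015/334 - 29161/21590 = 62416019/1802765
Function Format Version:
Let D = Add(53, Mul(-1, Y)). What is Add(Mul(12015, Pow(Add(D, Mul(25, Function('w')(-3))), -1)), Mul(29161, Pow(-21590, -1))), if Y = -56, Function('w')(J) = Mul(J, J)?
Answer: Rational(62416019, 1802765) ≈ 34.622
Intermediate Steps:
Function('w')(J) = Pow(J, 2)
D = 109 (D = Add(53, Mul(-1, -56)) = Add(53, 56) = 109)
Add(Mul(12015, Pow(Add(D, Mul(25, Function('w')(-3))), -1)), Mul(29161, Pow(-21590, -1))) = Add(Mul(12015, Pow(Add(109, Mul(25, Pow(-3, 2))), -1)), Mul(29161, Pow(-21590, -1))) = Add(Mul(12015, Pow(Add(109, Mul(25, 9)), -1)), Mul(29161, Rational(-1, 21590))) = Add(Mul(12015, Pow(Add(109, 225), -1)), Rational(-29161, 21590)) = Add(Mul(12015, Pow(334, -1)), Rational(-29161, 21590)) = Add(Mul(12015, Rational(1, 334)), Rational(-29161, 21590)) = Add(Rational(12015, 334), Rational(-29161, 21590)) = Rational(62416019, 1802765)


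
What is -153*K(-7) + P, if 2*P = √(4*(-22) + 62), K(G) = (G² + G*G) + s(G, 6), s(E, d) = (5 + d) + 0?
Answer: -16677 + I*√26/2 ≈ -16677.0 + 2.5495*I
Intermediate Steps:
s(E, d) = 5 + d
K(G) = 11 + 2*G² (K(G) = (G² + G*G) + (5 + 6) = (G² + G²) + 11 = 2*G² + 11 = 11 + 2*G²)
P = I*√26/2 (P = √(4*(-22) + 62)/2 = √(-88 + 62)/2 = √(-26)/2 = (I*√26)/2 = I*√26/2 ≈ 2.5495*I)
-153*K(-7) + P = -153*(11 + 2*(-7)²) + I*√26/2 = -153*(11 + 2*49) + I*√26/2 = -153*(11 + 98) + I*√26/2 = -153*109 + I*√26/2 = -16677 + I*√26/2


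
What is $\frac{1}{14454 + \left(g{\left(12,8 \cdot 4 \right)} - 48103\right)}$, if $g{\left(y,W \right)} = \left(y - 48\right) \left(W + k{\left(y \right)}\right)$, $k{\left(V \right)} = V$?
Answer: $- \frac{1}{35233} \approx -2.8382 \cdot 10^{-5}$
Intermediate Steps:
$g{\left(y,W \right)} = \left(-48 + y\right) \left(W + y\right)$ ($g{\left(y,W \right)} = \left(y - 48\right) \left(W + y\right) = \left(-48 + y\right) \left(W + y\right)$)
$\frac{1}{14454 + \left(g{\left(12,8 \cdot 4 \right)} - 48103\right)} = \frac{1}{14454 - \left(48535 - 8 \cdot 4 \cdot 12 + 48 \cdot 8 \cdot 4\right)} = \frac{1}{14454 + \left(\left(144 - 1536 - 576 + 32 \cdot 12\right) - 48103\right)} = \frac{1}{14454 + \left(\left(144 - 1536 - 576 + 384\right) - 48103\right)} = \frac{1}{14454 - 49687} = \frac{1}{-35233} = - \frac{1}{35233}$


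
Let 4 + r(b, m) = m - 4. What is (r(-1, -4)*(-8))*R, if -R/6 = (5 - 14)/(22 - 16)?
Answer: 864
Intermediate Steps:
r(b, m) = -8 + m (r(b, m) = -4 + (m - 4) = -4 + (-4 + m) = -8 + m)
R = 9 (R = -6*(5 - 14)/(22 - 16) = -(-54)/6 = -6*(-3/2) = 9)
(r(-1, -4)*(-8))*R = ((-8 - 4)*(-8))*9 = -12*(-8)*9 = 96*9 = 864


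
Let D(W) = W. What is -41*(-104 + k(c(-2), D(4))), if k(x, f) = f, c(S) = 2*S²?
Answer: 4100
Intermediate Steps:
-41*(-104 + k(c(-2), D(4))) = -41*(-104 + 4) = -41*(-100) = 4100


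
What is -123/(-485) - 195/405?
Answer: -2984/13095 ≈ -0.22787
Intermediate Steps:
-123/(-485) - 195/405 = -123*(-1/485) - 195*1/405 = 123/485 - 13/27 = -2984/13095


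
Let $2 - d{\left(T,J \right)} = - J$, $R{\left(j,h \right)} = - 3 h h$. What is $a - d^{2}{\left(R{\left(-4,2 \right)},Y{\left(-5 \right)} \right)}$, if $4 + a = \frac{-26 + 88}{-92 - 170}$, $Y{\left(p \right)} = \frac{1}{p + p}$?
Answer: $- \frac{102791}{13100} \approx -7.8466$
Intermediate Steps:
$Y{\left(p \right)} = \frac{1}{2 p}$
$R{\left(j,h \right)} = - 3 h^{2}$
$d{\left(T,J \right)} = 2 + J$ ($d{\left(T,J \right)} = 2 - - J = 2 + J$)
$a = - \frac{555}{131}$ ($a = -4 + \frac{-26 + 88}{-92 - 170} = -4 + \frac{62}{-262} = -4 + 62 \left(- \frac{1}{262}\right) = -4 - \frac{31}{131} = - \frac{555}{131} \approx -4.2366$)
$a - d^{2}{\left(R{\left(-4,2 \right)},Y{\left(-5 \right)} \right)} = - \frac{555}{131} - \left(2 + \frac{1}{2 \left(-5\right)}\right)^{2} = - \frac{555}{131} - \left(2 + \frac{1}{2} \left(- \frac{1}{5}\right)\right)^{2} = - \frac{555}{131} - \left(2 - \frac{1}{10}\right)^{2} = - \frac{555}{131} - \left(\frac{19}{10}\right)^{2} = - \frac{555}{131} - \frac{361}{100} = - \frac{102791}{13100}$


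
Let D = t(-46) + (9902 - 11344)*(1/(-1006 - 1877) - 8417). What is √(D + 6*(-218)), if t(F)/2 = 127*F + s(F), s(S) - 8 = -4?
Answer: 4*√6553958406/93 ≈ 3482.0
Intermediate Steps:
s(S) = 4 (s(S) = 8 - 4 = 4)
t(F) = 8 + 254*F (t(F) = 2*(127*F + 4) = 2*(4 + 127*F) = 8 + 254*F)
D = 34958215796/2883 (D = (8 + 254*(-46)) + (9902 - 11344)*(1/(-1006 - 1877) - 8417) = (8 - 11684) - 1442*(1/(-2883) - 8417) = -11676 - 1442*(-1/2883 - 8417) = -11676 - 1442*(-24266212/2883) = -11676 + 34991877704/2883 = 34958215796/2883 ≈ 1.2126e+7)
√(D + 6*(-218)) = √(34958215796/2883 + 6*(-218)) = √(34958215796/2883 - 1308) = √(34954444832/2883) = 4*√6553958406/93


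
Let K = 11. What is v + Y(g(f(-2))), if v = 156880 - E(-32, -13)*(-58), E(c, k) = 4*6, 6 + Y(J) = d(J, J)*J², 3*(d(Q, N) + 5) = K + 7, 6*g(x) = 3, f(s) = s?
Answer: 633065/4 ≈ 1.5827e+5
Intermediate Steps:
g(x) = ½ (g(x) = (⅙)*3 = ½)
d(Q, N) = 1 (d(Q, N) = -5 + (11 + 7)/3 = -5 + (⅓)*18 = -5 + 6 = 1)
Y(J) = -6 + J² (Y(J) = -6 + 1*J² = -6 + J²)
E(c, k) = 24
v = 158272 (v = 156880 - 24*(-58) = 156880 - 1*(-1392) = 156880 + 1392 = 158272)
v + Y(g(f(-2))) = 158272 + (-6 + (½)²) = 158272 + (-6 + ¼) = 158272 - 23/4 = 633065/4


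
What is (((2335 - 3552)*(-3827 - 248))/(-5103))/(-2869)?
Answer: 4959275/14640507 ≈ 0.33874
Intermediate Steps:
(((2335 - 3552)*(-3827 - 248))/(-5103))/(-2869) = (-1217*(-4075)*(-1/5103))*(-1/2869) = (4959275*(-1/5103))*(-1/2869) = -4959275/5103*(-1/2869) = 4959275/14640507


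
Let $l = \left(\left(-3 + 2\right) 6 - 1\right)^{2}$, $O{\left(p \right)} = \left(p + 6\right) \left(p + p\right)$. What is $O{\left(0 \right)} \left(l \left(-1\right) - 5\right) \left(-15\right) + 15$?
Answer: $15$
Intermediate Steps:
$O{\left(p \right)} = 2 p \left(6 + p\right)$ ($O{\left(p \right)} = \left(6 + p\right) 2 p = 2 p \left(6 + p\right)$)
$l = 49$ ($l = \left(\left(-1\right) 6 - 1\right)^{2} = \left(-6 - 1\right)^{2} = \left(-7\right)^{2} = 49$)
$O{\left(0 \right)} \left(l \left(-1\right) - 5\right) \left(-15\right) + 15 = 2 \cdot 0 \left(6 + 0\right) \left(49 \left(-1\right) - 5\right) \left(-15\right) + 15 = 2 \cdot 0 \cdot 6 \left(-49 - 5\right) \left(-15\right) + 15 = 0 \left(-54\right) \left(-15\right) + 15 = 0 \left(-15\right) + 15 = 0 + 15 = 15$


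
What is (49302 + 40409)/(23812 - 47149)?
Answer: -89711/23337 ≈ -3.8442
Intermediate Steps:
(49302 + 40409)/(23812 - 47149) = 89711/(-23337) = 89711*(-1/23337) = -89711/23337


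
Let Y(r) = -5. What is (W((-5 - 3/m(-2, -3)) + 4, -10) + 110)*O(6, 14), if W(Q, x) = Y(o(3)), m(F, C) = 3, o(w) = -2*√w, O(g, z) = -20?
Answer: -2100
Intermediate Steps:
W(Q, x) = -5
(W((-5 - 3/m(-2, -3)) + 4, -10) + 110)*O(6, 14) = (-5 + 110)*(-20) = 105*(-20) = -2100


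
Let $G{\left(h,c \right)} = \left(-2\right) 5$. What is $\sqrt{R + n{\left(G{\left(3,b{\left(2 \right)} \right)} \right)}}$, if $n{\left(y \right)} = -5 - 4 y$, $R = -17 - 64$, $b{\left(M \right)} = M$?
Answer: $i \sqrt{46} \approx 6.7823 i$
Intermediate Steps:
$G{\left(h,c \right)} = -10$
$R = -81$
$\sqrt{R + n{\left(G{\left(3,b{\left(2 \right)} \right)} \right)}} = \sqrt{-81 - -35} = \sqrt{-81 + \left(-5 + 40\right)} = \sqrt{-81 + 35} = \sqrt{-46} = i \sqrt{46}$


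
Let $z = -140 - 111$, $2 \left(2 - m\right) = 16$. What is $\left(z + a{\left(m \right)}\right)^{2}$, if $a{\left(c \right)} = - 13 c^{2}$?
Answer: $516961$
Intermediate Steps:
$m = -6$ ($m = 2 - 8 = -6$)
$z = -251$ ($z = -140 - 111 = -251$)
$\left(z + a{\left(m \right)}\right)^{2} = \left(-251 - 13 \left(-6\right)^{2}\right)^{2} = \left(-251 - 468\right)^{2} = \left(-719\right)^{2} = 516961$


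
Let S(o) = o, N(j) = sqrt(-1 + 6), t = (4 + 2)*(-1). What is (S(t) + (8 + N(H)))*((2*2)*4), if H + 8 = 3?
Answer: 32 + 16*sqrt(5) ≈ 67.777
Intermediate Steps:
H = -5 (H = -8 + 3 = -5)
t = -6 (t = 6*(-1) = -6)
N(j) = sqrt(5)
(S(t) + (8 + N(H)))*((2*2)*4) = (-6 + (8 + sqrt(5)))*((2*2)*4) = (2 + sqrt(5))*(4*4) = (2 + sqrt(5))*16 = 32 + 16*sqrt(5)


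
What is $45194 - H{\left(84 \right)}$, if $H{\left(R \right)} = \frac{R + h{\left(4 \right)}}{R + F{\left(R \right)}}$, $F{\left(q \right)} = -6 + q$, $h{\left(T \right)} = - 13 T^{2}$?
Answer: $\frac{3660776}{81} \approx 45195.0$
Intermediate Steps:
$H{\left(R \right)} = \frac{-208 + R}{-6 + 2 R}$ ($H{\left(R \right)} = \frac{R - 13 \cdot 4^{2}}{R + \left(-6 + R\right)} = \frac{R - 208}{-6 + 2 R} = \frac{-208 + R}{-6 + 2 R}$)
$45194 - H{\left(84 \right)} = 45194 - \frac{-208 + 84}{2 \left(-3 + 84\right)} = 45194 - \frac{1}{2} \cdot \frac{1}{81} \left(-124\right) = 45194 - - \frac{62}{81} = 45194 + \frac{62}{81} = \frac{3660776}{81}$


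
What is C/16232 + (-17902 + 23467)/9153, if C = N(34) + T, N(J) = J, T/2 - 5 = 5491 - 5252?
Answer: 15851491/24761916 ≈ 0.64016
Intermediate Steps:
T = 488 (T = 10 + 2*(5491 - 5252) = 10 + 2*239 = 10 + 478 = 488)
C = 522 (C = 34 + 488 = 522)
C/16232 + (-17902 + 23467)/9153 = 522/16232 + (-17902 + 23467)/9153 = 522*(1/16232) + 5565*(1/9153) = 261/8116 + 1855/3051 = 15851491/24761916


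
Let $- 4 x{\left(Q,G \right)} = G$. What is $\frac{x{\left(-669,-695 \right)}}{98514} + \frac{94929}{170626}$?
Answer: $\frac{18762963547}{33618099528} \approx 0.55812$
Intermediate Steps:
$x{\left(Q,G \right)} = - \frac{G}{4}$
$\frac{x{\left(-669,-695 \right)}}{98514} + \frac{94929}{170626} = \frac{\left(- \frac{1}{4}\right) \left(-695\right)}{98514} + \frac{94929}{170626} = \frac{695}{4} \cdot \frac{1}{98514} + 94929 \cdot \frac{1}{170626} = \frac{695}{394056} + \frac{94929}{170626} = \frac{18762963547}{33618099528}$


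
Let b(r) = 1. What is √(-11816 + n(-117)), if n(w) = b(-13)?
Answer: I*√11815 ≈ 108.7*I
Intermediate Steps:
n(w) = 1
√(-11816 + n(-117)) = √(-11816 + 1) = √(-11815) = I*√11815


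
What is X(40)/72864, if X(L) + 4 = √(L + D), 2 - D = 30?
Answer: -1/18216 + √3/36432 ≈ -7.3548e-6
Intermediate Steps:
D = -28 (D = 2 - 1*30 = 2 - 30 = -28)
X(L) = -4 + √(-28 + L) (X(L) = -4 + √(L - 28) = -4 + √(-28 + L))
X(40)/72864 = (-4 + √(-28 + 40))/72864 = (-4 + √12)*(1/72864) = (-4 + 2*√3)*(1/72864) = -1/18216 + √3/36432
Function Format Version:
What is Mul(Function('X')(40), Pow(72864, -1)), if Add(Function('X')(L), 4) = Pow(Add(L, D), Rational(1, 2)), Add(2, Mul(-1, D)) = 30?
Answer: Add(Rational(-1, 18216), Mul(Rational(1, 36432), Pow(3, Rational(1, 2)))) ≈ -7.3548e-6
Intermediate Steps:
D = -28 (D = Add(2, Mul(-1, 30)) = Add(2, -30) = -28)
Function('X')(L) = Add(-4, Pow(Add(-28, L), Rational(1, 2))) (Function('X')(L) = Add(-4, Pow(Add(L, -28), Rational(1, 2))) = Add(-4, Pow(Add(-28, L), Rational(1, 2))))
Mul(Function('X')(40), Pow(72864, -1)) = Mul(Add(-4, Pow(Add(-28, 40), Rational(1, 2))), Pow(72864, -1)) = Mul(Add(-4, Pow(12, Rational(1, 2))), Rational(1, 72864)) = Mul(Add(-4, Mul(2, Pow(3, Rational(1, 2)))), Rational(1, 72864)) = Add(Rational(-1, 18216), Mul(Rational(1, 36432), Pow(3, Rational(1, 2))))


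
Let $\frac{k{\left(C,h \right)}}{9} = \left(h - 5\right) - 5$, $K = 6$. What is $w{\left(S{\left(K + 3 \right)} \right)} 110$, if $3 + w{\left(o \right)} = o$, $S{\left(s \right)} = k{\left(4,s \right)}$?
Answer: $-1320$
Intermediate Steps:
$k{\left(C,h \right)} = -90 + 9 h$ ($k{\left(C,h \right)} = 9 \left(\left(h - 5\right) - 5\right) = 9 \left(\left(-5 + h\right) - 5\right) = 9 \left(-10 + h\right) = -90 + 9 h$)
$S{\left(s \right)} = -90 + 9 s$
$w{\left(o \right)} = -3 + o$
$w{\left(S{\left(K + 3 \right)} \right)} 110 = \left(-3 - \left(90 - 9 \left(6 + 3\right)\right)\right) 110 = \left(-3 + \left(-90 + 9 \cdot 9\right)\right) 110 = \left(-3 + \left(-90 + 81\right)\right) 110 = \left(-3 - 9\right) 110 = \left(-12\right) 110 = -1320$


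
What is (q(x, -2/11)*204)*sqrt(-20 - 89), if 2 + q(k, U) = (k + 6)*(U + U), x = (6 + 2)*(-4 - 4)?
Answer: 42840*I*sqrt(109)/11 ≈ 40660.0*I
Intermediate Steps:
x = -64 (x = 8*(-8) = -64)
q(k, U) = -2 + 2*U*(6 + k) (q(k, U) = -2 + (k + 6)*(U + U) = -2 + (6 + k)*(2*U) = -2 + 2*U*(6 + k))
(q(x, -2/11)*204)*sqrt(-20 - 89) = ((-2 + 12*(-2/11) + 2*(-2/11)*(-64))*204)*sqrt(-20 - 89) = ((-2 + 12*(-2*1/11) + 2*(-2*1/11)*(-64))*204)*sqrt(-109) = ((-2 + 12*(-2/11) + 2*(-2/11)*(-64))*204)*(I*sqrt(109)) = ((-2 - 24/11 + 256/11)*204)*(I*sqrt(109)) = ((210/11)*204)*(I*sqrt(109)) = 42840*(I*sqrt(109))/11 = 42840*I*sqrt(109)/11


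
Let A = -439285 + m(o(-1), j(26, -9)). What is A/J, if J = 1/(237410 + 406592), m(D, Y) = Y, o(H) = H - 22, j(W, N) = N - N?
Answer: -282900418570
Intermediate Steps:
j(W, N) = 0
o(H) = -22 + H
J = 1/644002 ≈ 1.5528e-6
A = -439285 (A = -439285 + 0 = -439285)
A/J = -439285/1/644002 = -439285*644002 = -282900418570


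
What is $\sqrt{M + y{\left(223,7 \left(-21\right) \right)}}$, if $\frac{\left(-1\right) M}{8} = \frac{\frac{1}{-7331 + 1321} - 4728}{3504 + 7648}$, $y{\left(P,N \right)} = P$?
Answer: $\frac{3 \sqrt{441400123800665}}{4188970} \approx 15.046$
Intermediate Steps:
$M = \frac{28415281}{8377940}$ ($M = - 8 \frac{\frac{1}{-7331 + 1321} - 4728}{3504 + 7648} = - 8 \frac{\frac{1}{-6010} - 4728}{11152} = - 8 \left(- \frac{1}{6010} - 4728\right) \frac{1}{11152} = - 8 \left(\left(- \frac{28415281}{6010}\right) \frac{1}{11152}\right) = \left(-8\right) \left(- \frac{28415281}{67023520}\right) = \frac{28415281}{8377940} \approx 3.3917$)
$\sqrt{M + y{\left(223,7 \left(-21\right) \right)}} = \sqrt{\frac{28415281}{8377940} + 223} = \sqrt{\frac{1896695901}{8377940}} = \frac{3 \sqrt{441400123800665}}{4188970}$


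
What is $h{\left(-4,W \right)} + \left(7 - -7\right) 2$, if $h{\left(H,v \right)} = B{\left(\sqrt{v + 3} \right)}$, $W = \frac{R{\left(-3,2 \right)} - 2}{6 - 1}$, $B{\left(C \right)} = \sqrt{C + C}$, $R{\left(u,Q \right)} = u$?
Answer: $28 + 2^{\frac{3}{4}} \approx 29.682$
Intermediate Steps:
$B{\left(C \right)} = \sqrt{2} \sqrt{C}$ ($B{\left(C \right)} = \sqrt{2 C} = \sqrt{2} \sqrt{C}$)
$W = -1$ ($W = \frac{-3 - 2}{6 - 1} = - \frac{5}{5} = \left(-5\right) \frac{1}{5} = -1$)
$h{\left(H,v \right)} = \sqrt{2} \sqrt[4]{3 + v}$ ($h{\left(H,v \right)} = \sqrt{2} \sqrt{\sqrt{v + 3}} = \sqrt{2} \sqrt{\sqrt{3 + v}} = \sqrt{2} \sqrt[4]{3 + v}$)
$h{\left(-4,W \right)} + \left(7 - -7\right) 2 = \sqrt{2} \sqrt[4]{3 - 1} + \left(7 - -7\right) 2 = \sqrt{2} \sqrt[4]{2} + \left(7 + 7\right) 2 = 2^{\frac{3}{4}} + 14 \cdot 2 = 2^{\frac{3}{4}} + 28 = 28 + 2^{\frac{3}{4}}$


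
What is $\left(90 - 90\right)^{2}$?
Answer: $0$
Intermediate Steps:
$\left(90 - 90\right)^{2} = 0^{2} = 0$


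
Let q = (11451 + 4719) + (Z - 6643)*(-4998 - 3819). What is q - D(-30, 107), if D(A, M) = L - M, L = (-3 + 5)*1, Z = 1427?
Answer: 46005747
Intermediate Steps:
L = 2 (L = 2*1 = 2)
D(A, M) = 2 - M
q = 46005642 (q = (11451 + 4719) + (1427 - 6643)*(-4998 - 3819) = 16170 - 5216*(-8817) = 16170 + 45989472 = 46005642)
q - D(-30, 107) = 46005642 - (2 - 1*107) = 46005642 - (2 - 107) = 46005642 - 1*(-105) = 46005642 + 105 = 46005747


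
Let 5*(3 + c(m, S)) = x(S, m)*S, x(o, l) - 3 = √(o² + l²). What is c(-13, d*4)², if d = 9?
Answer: 1907289/25 + 6696*√1465/25 ≈ 86543.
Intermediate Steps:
x(o, l) = 3 + √(l² + o²) (x(o, l) = 3 + √(o² + l²) = 3 + √(l² + o²))
c(m, S) = -3 + S*(3 + √(S² + m²))/5 (c(m, S) = -3 + ((3 + √(m² + S²))*S)/5 = -3 + ((3 + √(S² + m²))*S)/5 = -3 + (S*(3 + √(S² + m²)))/5 = -3 + S*(3 + √(S² + m²))/5)
c(-13, d*4)² = (-3 + (9*4)*(3 + √((9*4)² + (-13)²))/5)² = (-3 + (⅕)*36*(3 + √(36² + 169)))² = (-3 + (⅕)*36*(3 + √(1296 + 169)))² = (-3 + (⅕)*36*(3 + √1465))² = (-3 + (108/5 + 36*√1465/5))² = (93/5 + 36*√1465/5)²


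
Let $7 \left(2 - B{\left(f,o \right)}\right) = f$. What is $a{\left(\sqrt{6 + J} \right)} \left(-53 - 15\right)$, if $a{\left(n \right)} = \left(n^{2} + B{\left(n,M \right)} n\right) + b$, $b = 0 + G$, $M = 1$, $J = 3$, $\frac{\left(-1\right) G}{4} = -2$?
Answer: $- \frac{10336}{7} \approx -1476.6$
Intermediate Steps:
$G = 8$ ($G = \left(-4\right) \left(-2\right) = 8$)
$B{\left(f,o \right)} = 2 - \frac{f}{7}$
$b = 8$ ($b = 0 + 8 = 8$)
$a{\left(n \right)} = 8 + n^{2} + n \left(2 - \frac{n}{7}\right)$ ($a{\left(n \right)} = \left(n^{2} + \left(2 - \frac{n}{7}\right) n\right) + 8 = \left(n^{2} + n \left(2 - \frac{n}{7}\right)\right) + 8 = 8 + n^{2} + n \left(2 - \frac{n}{7}\right)$)
$a{\left(\sqrt{6 + J} \right)} \left(-53 - 15\right) = \left(8 + 2 \sqrt{6 + 3} + \frac{6 \left(\sqrt{6 + 3}\right)^{2}}{7}\right) \left(-53 - 15\right) = \left(8 + 2 \sqrt{9} + \frac{6 \left(\sqrt{9}\right)^{2}}{7}\right) \left(-68\right) = \left(8 + 2 \cdot 3 + \frac{6 \cdot 3^{2}}{7}\right) \left(-68\right) = \left(8 + 6 + \frac{6}{7} \cdot 9\right) \left(-68\right) = \left(8 + 6 + \frac{54}{7}\right) \left(-68\right) = \frac{152}{7} \left(-68\right) = - \frac{10336}{7}$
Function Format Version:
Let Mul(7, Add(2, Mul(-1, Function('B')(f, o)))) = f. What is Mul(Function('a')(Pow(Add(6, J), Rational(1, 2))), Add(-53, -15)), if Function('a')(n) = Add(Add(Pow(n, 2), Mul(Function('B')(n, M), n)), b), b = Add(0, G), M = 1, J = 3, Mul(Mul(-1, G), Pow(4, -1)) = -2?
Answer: Rational(-10336, 7) ≈ -1476.6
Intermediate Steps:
G = 8 (G = Mul(-4, -2) = 8)
Function('B')(f, o) = Add(2, Mul(Rational(-1, 7), f))
b = 8 (b = Add(0, 8) = 8)
Function('a')(n) = Add(8, Pow(n, 2), Mul(n, Add(2, Mul(Rational(-1, 7), n)))) (Function('a')(n) = Add(Add(Pow(n, 2), Mul(Add(2, Mul(Rational(-1, 7), n)), n)), 8) = Add(Add(Pow(n, 2), Mul(n, Add(2, Mul(Rational(-1, 7), n)))), 8) = Add(8, Pow(n, 2), Mul(n, Add(2, Mul(Rational(-1, 7), n)))))
Mul(Function('a')(Pow(Add(6, J), Rational(1, 2))), Add(-53, -15)) = Mul(Add(8, Mul(2, Pow(Add(6, 3), Rational(1, 2))), Mul(Rational(6, 7), Pow(Pow(Add(6, 3), Rational(1, 2)), 2))), Add(-53, -15)) = Mul(Add(8, Mul(2, Pow(9, Rational(1, 2))), Mul(Rational(6, 7), Pow(Pow(9, Rational(1, 2)), 2))), -68) = Mul(Add(8, Mul(2, 3), Mul(Rational(6, 7), Pow(3, 2))), -68) = Mul(Add(8, 6, Mul(Rational(6, 7), 9)), -68) = Mul(Add(8, 6, Rational(54, 7)), -68) = Mul(Rational(152, 7), -68) = Rational(-10336, 7)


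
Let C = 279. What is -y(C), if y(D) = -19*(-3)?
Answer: -57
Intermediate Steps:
y(D) = 57
-y(C) = -1*57 = -57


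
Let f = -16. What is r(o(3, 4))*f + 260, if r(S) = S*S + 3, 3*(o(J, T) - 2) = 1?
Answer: 1124/9 ≈ 124.89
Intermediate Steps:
o(J, T) = 7/3 (o(J, T) = 2 + (1/3)*1 = 2 + 1/3 = 7/3)
r(S) = 3 + S**2 (r(S) = S**2 + 3 = 3 + S**2)
r(o(3, 4))*f + 260 = (3 + (7/3)**2)*(-16) + 260 = (3 + 49/9)*(-16) + 260 = (76/9)*(-16) + 260 = -1216/9 + 260 = 1124/9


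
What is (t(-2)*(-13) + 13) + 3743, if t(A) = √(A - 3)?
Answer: 3756 - 13*I*√5 ≈ 3756.0 - 29.069*I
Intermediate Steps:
t(A) = √(-3 + A)
(t(-2)*(-13) + 13) + 3743 = (√(-3 - 2)*(-13) + 13) + 3743 = (√(-5)*(-13) + 13) + 3743 = ((I*√5)*(-13) + 13) + 3743 = (-13*I*√5 + 13) + 3743 = (13 - 13*I*√5) + 3743 = 3756 - 13*I*√5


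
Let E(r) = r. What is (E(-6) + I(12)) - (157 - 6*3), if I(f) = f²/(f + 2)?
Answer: -943/7 ≈ -134.71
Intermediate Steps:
I(f) = f²/(2 + f)
(E(-6) + I(12)) - (157 - 6*3) = (-6 + 12²/(2 + 12)) - (157 - 6*3) = (-6 + 144/14) - (157 - 1*18) = (-6 + 144*(1/14)) - (157 - 18) = (-6 + 72/7) - 1*139 = 30/7 - 139 = -943/7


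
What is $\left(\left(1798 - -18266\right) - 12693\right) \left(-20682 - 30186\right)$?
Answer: $-374948028$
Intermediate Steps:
$\left(\left(1798 - -18266\right) - 12693\right) \left(-20682 - 30186\right) = \left(\left(1798 + 18266\right) - 12693\right) \left(-50868\right) = \left(20064 - 12693\right) \left(-50868\right) = 7371 \left(-50868\right) = -374948028$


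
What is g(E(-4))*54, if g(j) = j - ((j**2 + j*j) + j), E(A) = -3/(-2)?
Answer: -243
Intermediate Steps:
E(A) = 3/2 (E(A) = -3*(-1/2) = 3/2)
g(j) = -2*j**2 (g(j) = j - ((j**2 + j**2) + j) = j - (2*j**2 + j) = j - (j + 2*j**2) = j + (-j - 2*j**2) = -2*j**2)
g(E(-4))*54 = -2*(3/2)**2*54 = -2*9/4*54 = -9/2*54 = -243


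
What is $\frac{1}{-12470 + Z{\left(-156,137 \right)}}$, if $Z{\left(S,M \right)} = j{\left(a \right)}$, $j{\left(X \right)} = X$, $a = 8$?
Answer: $- \frac{1}{12462} \approx -8.0244 \cdot 10^{-5}$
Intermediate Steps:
$Z{\left(S,M \right)} = 8$
$\frac{1}{-12470 + Z{\left(-156,137 \right)}} = \frac{1}{-12470 + 8} = \frac{1}{-12462} = - \frac{1}{12462}$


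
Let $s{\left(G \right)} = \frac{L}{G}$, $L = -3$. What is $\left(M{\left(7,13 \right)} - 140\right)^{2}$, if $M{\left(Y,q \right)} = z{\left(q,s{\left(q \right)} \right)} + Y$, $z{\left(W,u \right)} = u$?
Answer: $\frac{2999824}{169} \approx 17750.0$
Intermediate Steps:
$s{\left(G \right)} = - \frac{3}{G}$
$M{\left(Y,q \right)} = Y - \frac{3}{q}$ ($M{\left(Y,q \right)} = - \frac{3}{q} + Y = Y - \frac{3}{q}$)
$\left(M{\left(7,13 \right)} - 140\right)^{2} = \left(\left(7 - \frac{3}{13}\right) - 140\right)^{2} = \left(\frac{88}{13} - 140\right)^{2} = \left(- \frac{1732}{13}\right)^{2} = \frac{2999824}{169}$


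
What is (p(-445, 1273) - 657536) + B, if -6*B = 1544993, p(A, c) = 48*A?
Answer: -5618369/6 ≈ -9.3640e+5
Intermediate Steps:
B = -1544993/6 (B = -⅙*1544993 = -1544993/6 ≈ -2.5750e+5)
(p(-445, 1273) - 657536) + B = (48*(-445) - 657536) - 1544993/6 = (-21360 - 657536) - 1544993/6 = -678896 - 1544993/6 = -5618369/6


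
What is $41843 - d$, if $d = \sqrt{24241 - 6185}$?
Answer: $41843 - 2 \sqrt{4514} \approx 41709.0$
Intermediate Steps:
$d = 2 \sqrt{4514}$ ($d = \sqrt{18056} = 2 \sqrt{4514} \approx 134.37$)
$41843 - d = 41843 - 2 \sqrt{4514}$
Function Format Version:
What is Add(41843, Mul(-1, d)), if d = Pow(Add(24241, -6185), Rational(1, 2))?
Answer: Add(41843, Mul(-2, Pow(4514, Rational(1, 2)))) ≈ 41709.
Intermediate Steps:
d = Mul(2, Pow(4514, Rational(1, 2))) (d = Pow(18056, Rational(1, 2)) = Mul(2, Pow(4514, Rational(1, 2))) ≈ 134.37)
Add(41843, Mul(-1, d)) = Add(41843, Mul(-1, Mul(2, Pow(4514, Rational(1, 2))))) = Add(41843, Mul(-2, Pow(4514, Rational(1, 2))))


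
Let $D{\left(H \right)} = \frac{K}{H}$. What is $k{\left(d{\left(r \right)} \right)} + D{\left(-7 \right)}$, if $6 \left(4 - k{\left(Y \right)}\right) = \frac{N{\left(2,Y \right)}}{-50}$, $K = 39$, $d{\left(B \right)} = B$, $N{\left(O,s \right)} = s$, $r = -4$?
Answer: $- \frac{832}{525} \approx -1.5848$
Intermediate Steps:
$D{\left(H \right)} = \frac{39}{H}$
$k{\left(Y \right)} = 4 + \frac{Y}{300}$ ($k{\left(Y \right)} = 4 - \frac{Y \frac{1}{-50}}{6} = 4 - \frac{Y \left(- \frac{1}{50}\right)}{6} = 4 - \frac{\left(- \frac{1}{50}\right) Y}{6} = 4 + \frac{Y}{300}$)
$k{\left(d{\left(r \right)} \right)} + D{\left(-7 \right)} = \left(4 + \frac{1}{300} \left(-4\right)\right) + \frac{39}{-7} = \left(4 - \frac{1}{75}\right) + 39 \left(- \frac{1}{7}\right) = \frac{299}{75} - \frac{39}{7} = - \frac{832}{525}$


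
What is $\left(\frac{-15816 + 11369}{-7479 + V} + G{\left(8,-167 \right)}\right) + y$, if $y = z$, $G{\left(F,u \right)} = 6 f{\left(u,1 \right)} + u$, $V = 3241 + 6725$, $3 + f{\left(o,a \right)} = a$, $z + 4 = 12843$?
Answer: $\frac{31480973}{2487} \approx 12658.0$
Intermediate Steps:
$z = 12839$ ($z = -4 + 12843 = 12839$)
$f{\left(o,a \right)} = -3 + a$
$V = 9966$
$G{\left(F,u \right)} = -12 + u$ ($G{\left(F,u \right)} = 6 \left(-3 + 1\right) + u = 6 \left(-2\right) + u = -12 + u$)
$y = 12839$
$\left(\frac{-15816 + 11369}{-7479 + V} + G{\left(8,-167 \right)}\right) + y = \left(\frac{-15816 + 11369}{-7479 + 9966} - 179\right) + 12839 = \left(- \frac{4447}{2487} - 179\right) + 12839 = - \frac{449620}{2487} + 12839 = \frac{31480973}{2487}$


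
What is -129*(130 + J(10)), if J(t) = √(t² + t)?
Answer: -16770 - 129*√110 ≈ -18123.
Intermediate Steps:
J(t) = √(t + t²)
-129*(130 + J(10)) = -129*(130 + √(10*(1 + 10))) = -129*(130 + √(10*11)) = -129*(130 + √110) = -16770 - 129*√110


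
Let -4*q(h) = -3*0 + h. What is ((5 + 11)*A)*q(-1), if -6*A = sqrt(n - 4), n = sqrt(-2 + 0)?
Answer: -2*sqrt(-4 + I*sqrt(2))/3 ≈ -0.23221 - 1.3534*I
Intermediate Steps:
q(h) = -h/4 (q(h) = -(-3*0 + h)/4 = -(0 + h)/4 = -h/4)
n = I*sqrt(2) (n = sqrt(-2) = I*sqrt(2) ≈ 1.4142*I)
A = -sqrt(-4 + I*sqrt(2))/6 (A = -sqrt(I*sqrt(2) - 4)/6 = -sqrt(-4 + I*sqrt(2))/6 ≈ -0.058052 - 0.33835*I)
((5 + 11)*A)*q(-1) = ((5 + 11)*(-sqrt(-4 + I*sqrt(2))/6))*(-1/4*(-1)) = (16*(-sqrt(-4 + I*sqrt(2))/6))*(1/4) = -8*sqrt(-4 + I*sqrt(2))/3*(1/4) = -2*sqrt(-4 + I*sqrt(2))/3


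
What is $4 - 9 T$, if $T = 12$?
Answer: $-104$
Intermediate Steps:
$4 - 9 T = 4 - 108 = -104$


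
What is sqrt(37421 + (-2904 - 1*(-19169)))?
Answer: sqrt(53686) ≈ 231.70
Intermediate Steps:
sqrt(37421 + (-2904 - 1*(-19169))) = sqrt(37421 + (-2904 + 19169)) = sqrt(37421 + 16265) = sqrt(53686)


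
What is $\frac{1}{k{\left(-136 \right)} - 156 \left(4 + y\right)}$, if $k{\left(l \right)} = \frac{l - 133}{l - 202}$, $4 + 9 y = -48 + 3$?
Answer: $\frac{1014}{229295} \approx 0.0044222$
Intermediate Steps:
$y = - \frac{49}{9}$ ($y = - \frac{4}{9} + \frac{-48 + 3}{9} = - \frac{4}{9} + \frac{1}{9} \left(-45\right) = - \frac{4}{9} - 5 = - \frac{49}{9} \approx -5.4444$)
$k{\left(l \right)} = \frac{-133 + l}{-202 + l}$
$\frac{1}{k{\left(-136 \right)} - 156 \left(4 + y\right)} = \frac{1}{\frac{-133 - 136}{-202 - 136} - 156 \left(4 - \frac{49}{9}\right)} = \frac{1}{\frac{1}{-338} \left(-269\right) - - \frac{676}{3}} = \frac{1}{\left(- \frac{1}{338}\right) \left(-269\right) + \frac{676}{3}} = \frac{1}{\frac{269}{338} + \frac{676}{3}} = \frac{1}{\frac{229295}{1014}} = \frac{1014}{229295}$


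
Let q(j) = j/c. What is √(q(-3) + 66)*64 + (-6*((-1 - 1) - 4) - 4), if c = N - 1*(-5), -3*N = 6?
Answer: 32 + 64*√65 ≈ 547.98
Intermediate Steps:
N = -2 (N = -⅓*6 = -2)
c = 3 (c = -2 - 1*(-5) = -2 + 5 = 3)
q(j) = j/3
√(q(-3) + 66)*64 + (-6*((-1 - 1) - 4) - 4) = √((⅓)*(-3) + 66)*64 + (-6*((-1 - 1) - 4) - 4) = √(-1 + 66)*64 + (-6*(-2 - 4) - 4) = √65*64 + (-6*(-6) - 4) = 64*√65 + (36 - 4) = 64*√65 + 32 = 32 + 64*√65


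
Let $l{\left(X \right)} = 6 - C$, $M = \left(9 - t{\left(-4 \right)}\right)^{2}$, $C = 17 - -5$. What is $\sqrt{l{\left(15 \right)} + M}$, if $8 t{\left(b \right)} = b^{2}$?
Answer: $\sqrt{33} \approx 5.7446$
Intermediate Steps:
$t{\left(b \right)} = \frac{b^{2}}{8}$
$C = 22$ ($C = 17 + 5 = 22$)
$M = 49$ ($M = \left(9 - \frac{\left(-4\right)^{2}}{8}\right)^{2} = \left(9 - \frac{1}{8} \cdot 16\right)^{2} = \left(9 - 2\right)^{2} = 7^{2} = 49$)
$l{\left(X \right)} = -16$ ($l{\left(X \right)} = 6 - 22 = -16$)
$\sqrt{l{\left(15 \right)} + M} = \sqrt{-16 + 49} = \sqrt{33}$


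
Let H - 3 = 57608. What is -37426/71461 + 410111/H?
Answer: 27150792885/4116939671 ≈ 6.5949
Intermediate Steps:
H = 57611 (H = 3 + 57608 = 57611)
-37426/71461 + 410111/H = -37426/71461 + 410111/57611 = 27150792885/4116939671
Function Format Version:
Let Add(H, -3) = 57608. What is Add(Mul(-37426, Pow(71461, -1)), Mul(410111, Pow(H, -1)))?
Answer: Rational(27150792885, 4116939671) ≈ 6.5949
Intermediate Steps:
H = 57611 (H = Add(3, 57608) = 57611)
Add(Mul(-37426, Pow(71461, -1)), Mul(410111, Pow(H, -1))) = Add(Mul(-37426, Pow(71461, -1)), Mul(410111, Pow(57611, -1))) = Add(Mul(-37426, Rational(1, 71461)), Mul(410111, Rational(1, 57611))) = Add(Rational(-37426, 71461), Rational(410111, 57611)) = Rational(27150792885, 4116939671)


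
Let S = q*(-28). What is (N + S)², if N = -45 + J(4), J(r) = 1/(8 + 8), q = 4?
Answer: 6305121/256 ≈ 24629.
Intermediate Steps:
J(r) = 1/16
S = -112 (S = 4*(-28) = -112)
N = -719/16 (N = -45 + 1/16 = -719/16 ≈ -44.938)
(N + S)² = (-719/16 - 112)² = (-2511/16)² = 6305121/256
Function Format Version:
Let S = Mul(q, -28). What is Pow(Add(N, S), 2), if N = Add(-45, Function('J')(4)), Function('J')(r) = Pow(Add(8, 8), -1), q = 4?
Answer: Rational(6305121, 256) ≈ 24629.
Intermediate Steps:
Function('J')(r) = Rational(1, 16) (Function('J')(r) = Pow(16, -1) = Rational(1, 16))
S = -112 (S = Mul(4, -28) = -112)
N = Rational(-719, 16) (N = Add(-45, Rational(1, 16)) = Rational(-719, 16) ≈ -44.938)
Pow(Add(N, S), 2) = Pow(Add(Rational(-719, 16), -112), 2) = Pow(Rational(-2511, 16), 2) = Rational(6305121, 256)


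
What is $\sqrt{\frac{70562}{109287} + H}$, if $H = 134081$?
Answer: $\frac{\sqrt{177936003163687}}{36429} \approx 366.17$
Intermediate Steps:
$\sqrt{\frac{70562}{109287} + H} = \sqrt{\frac{70562}{109287} + 134081} = \sqrt{\frac{14653380809}{109287}} = \frac{\sqrt{177936003163687}}{36429}$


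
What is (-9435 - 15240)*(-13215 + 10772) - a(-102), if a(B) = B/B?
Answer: 60281024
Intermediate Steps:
a(B) = 1
(-9435 - 15240)*(-13215 + 10772) - a(-102) = (-9435 - 15240)*(-13215 + 10772) - 1*1 = -24675*(-2443) - 1 = 60281025 - 1 = 60281024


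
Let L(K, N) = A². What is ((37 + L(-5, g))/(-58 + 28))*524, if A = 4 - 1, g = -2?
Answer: -12052/15 ≈ -803.47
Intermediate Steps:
A = 3
L(K, N) = 9 (L(K, N) = 3² = 9)
((37 + L(-5, g))/(-58 + 28))*524 = ((37 + 9)/(-58 + 28))*524 = (46/(-30))*524 = (46*(-1/30))*524 = -23/15*524 = -12052/15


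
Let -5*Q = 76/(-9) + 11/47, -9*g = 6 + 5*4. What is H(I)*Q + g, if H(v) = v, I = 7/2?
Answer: 12091/4230 ≈ 2.8584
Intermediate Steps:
I = 7/2 (I = 7*(½) = 7/2 ≈ 3.5000)
g = -26/9 (g = -(6 + 5*4)/9 = -(6 + 20)/9 = -⅑*26 = -26/9 ≈ -2.8889)
Q = 3473/2115 (Q = -(76/(-9) + 11/47)/5 = -(76*(-⅑) + 11*(1/47))/5 = -(-76/9 + 11/47)/5 = -⅕*(-3473/423) = 3473/2115 ≈ 1.6421)
H(I)*Q + g = (7/2)*(3473/2115) - 26/9 = 24311/4230 - 26/9 = 12091/4230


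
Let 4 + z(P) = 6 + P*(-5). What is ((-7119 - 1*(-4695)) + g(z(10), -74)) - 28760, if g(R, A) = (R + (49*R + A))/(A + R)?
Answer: -1900987/61 ≈ -31164.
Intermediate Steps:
z(P) = 2 - 5*P (z(P) = -4 + (6 + P*(-5)) = -4 + (6 - 5*P) = 2 - 5*P)
g(R, A) = (A + 50*R)/(A + R) (g(R, A) = (R + (A + 49*R))/(A + R) = (A + 50*R)/(A + R))
((-7119 - 1*(-4695)) + g(z(10), -74)) - 28760 = ((-7119 - 1*(-4695)) + (-74 + 50*(2 - 5*10))/(-74 + (2 - 5*10))) - 28760 = ((-7119 + 4695) + (-74 + 50*(2 - 50))/(-74 + (2 - 50))) - 28760 = (-2424 + (-74 + 50*(-48))/(-74 - 48)) - 28760 = (-2424 + (-74 - 2400)/(-122)) - 28760 = (-2424 - 1/122*(-2474)) - 28760 = (-2424 + 1237/61) - 28760 = -146627/61 - 28760 = -1900987/61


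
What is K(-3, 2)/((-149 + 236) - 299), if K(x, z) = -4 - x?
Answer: 1/212 ≈ 0.0047170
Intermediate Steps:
K(-3, 2)/((-149 + 236) - 299) = (-4 - 1*(-3))/((-149 + 236) - 299) = (-4 + 3)/(87 - 299) = -1/(-212) = -1*(-1/212) = 1/212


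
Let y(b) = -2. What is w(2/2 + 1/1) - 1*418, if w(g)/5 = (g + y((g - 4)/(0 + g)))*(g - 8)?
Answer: -418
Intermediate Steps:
w(g) = 5*(-8 + g)*(-2 + g) (w(g) = 5*((g - 2)*(g - 8)) = 5*((-2 + g)*(-8 + g)) = 5*((-8 + g)*(-2 + g)) = 5*(-8 + g)*(-2 + g))
w(2/2 + 1/1) - 1*418 = (80 - 50*(2/2 + 1/1) + 5*(2/2 + 1/1)²) - 1*418 = (80 - 50*(2*(½) + 1*1) + 5*(2*(½) + 1*1)²) - 418 = (80 - 50*(1 + 1) + 5*(1 + 1)²) - 418 = (80 - 50*2 + 5*2²) - 418 = (80 - 100 + 5*4) - 418 = (80 - 100 + 20) - 418 = 0 - 418 = -418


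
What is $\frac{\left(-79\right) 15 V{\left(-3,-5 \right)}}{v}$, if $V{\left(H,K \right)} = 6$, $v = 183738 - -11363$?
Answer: $- \frac{7110}{195101} \approx -0.036443$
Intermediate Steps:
$v = 195101$ ($v = 183738 + 11363 = 195101$)
$\frac{\left(-79\right) 15 V{\left(-3,-5 \right)}}{v} = \frac{\left(-79\right) 15 \cdot 6}{195101} = \left(-1185\right) 6 \cdot \frac{1}{195101} = \left(-7110\right) \frac{1}{195101} = - \frac{7110}{195101}$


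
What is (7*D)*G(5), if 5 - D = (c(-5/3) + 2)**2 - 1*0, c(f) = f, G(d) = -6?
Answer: -616/3 ≈ -205.33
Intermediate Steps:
D = 44/9 (D = 5 - ((-5/3 + 2)**2 - 1*0) = 5 - ((-5*1/3 + 2)**2 + 0) = 5 - ((-5/3 + 2)**2 + 0) = 5 - ((1/3)**2 + 0) = 5 - (1/9 + 0) = 5 - 1*1/9 = 5 - 1/9 = 44/9 ≈ 4.8889)
(7*D)*G(5) = (7*(44/9))*(-6) = (308/9)*(-6) = -616/3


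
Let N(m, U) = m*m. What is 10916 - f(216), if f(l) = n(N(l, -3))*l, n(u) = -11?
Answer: 13292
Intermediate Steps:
N(m, U) = m²
f(l) = -11*l
10916 - f(216) = 10916 - (-11)*216 = 10916 - 1*(-2376) = 10916 + 2376 = 13292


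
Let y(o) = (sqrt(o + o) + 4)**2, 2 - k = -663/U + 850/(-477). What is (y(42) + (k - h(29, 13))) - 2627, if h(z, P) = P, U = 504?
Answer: -67712317/26712 + 16*sqrt(21) ≈ -2461.6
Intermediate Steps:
k = 136163/26712 (k = 2 - (-663/504 + 850/(-477)) = 2 - (-663*1/504 + 850*(-1/477)) = 2 - (-221/168 - 850/477) = 2 - 1*(-82739/26712) = 2 + 82739/26712 = 136163/26712 ≈ 5.0974)
y(o) = (4 + sqrt(2)*sqrt(o))**2 (y(o) = (sqrt(2*o) + 4)**2 = (sqrt(2)*sqrt(o) + 4)**2 = (4 + sqrt(2)*sqrt(o))**2)
(y(42) + (k - h(29, 13))) - 2627 = ((4 + sqrt(2)*sqrt(42))**2 + (136163/26712 - 1*13)) - 2627 = ((4 + 2*sqrt(21))**2 + (136163/26712 - 13)) - 2627 = ((4 + 2*sqrt(21))**2 - 211093/26712) - 2627 = (-211093/26712 + (4 + 2*sqrt(21))**2) - 2627 = -70383517/26712 + (4 + 2*sqrt(21))**2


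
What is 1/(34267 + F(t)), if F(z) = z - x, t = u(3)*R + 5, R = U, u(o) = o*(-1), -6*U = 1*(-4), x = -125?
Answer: 1/34395 ≈ 2.9074e-5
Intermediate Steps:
U = ⅔ (U = -(-4)/6 = -⅙*(-4) = ⅔ ≈ 0.66667)
u(o) = -o
R = ⅔ ≈ 0.66667
t = 3 (t = -1*3*(⅔) + 5 = -3*⅔ + 5 = -2 + 5 = 3)
F(z) = 125 + z (F(z) = z - 1*(-125) = z + 125 = 125 + z)
1/(34267 + F(t)) = 1/(34267 + (125 + 3)) = 1/(34267 + 128) = 1/34395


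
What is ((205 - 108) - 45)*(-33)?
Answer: -1716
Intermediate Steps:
((205 - 108) - 45)*(-33) = (97 - 45)*(-33) = 52*(-33) = -1716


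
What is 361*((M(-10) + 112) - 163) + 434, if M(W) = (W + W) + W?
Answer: -28807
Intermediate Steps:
M(W) = 3*W (M(W) = 2*W + W = 3*W)
361*((M(-10) + 112) - 163) + 434 = 361*((3*(-10) + 112) - 163) + 434 = 361*((-30 + 112) - 163) + 434 = 361*(82 - 163) + 434 = 361*(-81) + 434 = -29241 + 434 = -28807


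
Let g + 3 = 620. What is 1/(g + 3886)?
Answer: 1/4503 ≈ 0.00022207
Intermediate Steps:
g = 617 (g = -3 + 620 = 617)
1/(g + 3886) = 1/(617 + 3886) = 1/4503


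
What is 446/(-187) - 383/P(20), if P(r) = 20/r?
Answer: -72067/187 ≈ -385.38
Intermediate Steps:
446/(-187) - 383/P(20) = 446/(-187) - 383/1 = 446*(-1/187) - 383/1 = -446/187 - 383/1 = -446/187 - 383*1 = -446/187 - 383 = -72067/187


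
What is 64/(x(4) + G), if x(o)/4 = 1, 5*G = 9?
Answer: 320/29 ≈ 11.034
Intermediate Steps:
G = 9/5 (G = (1/5)*9 = 9/5 ≈ 1.8000)
x(o) = 4 (x(o) = 4*1 = 4)
64/(x(4) + G) = 64/(4 + 9/5) = 64/(29/5) = (5/29)*64 = 320/29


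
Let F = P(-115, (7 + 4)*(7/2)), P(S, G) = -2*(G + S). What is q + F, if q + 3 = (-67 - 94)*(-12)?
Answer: 2082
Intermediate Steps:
q = 1929 (q = -3 + (-67 - 94)*(-12) = -3 - 161*(-12) = -3 + 1932 = 1929)
P(S, G) = -2*G - 2*S
F = 153 (F = -2*(7 + 4)*7/2 - 2*(-115) = -22*7*(1/2) + 230 = -22*7/2 + 230 = -2*77/2 + 230 = -77 + 230 = 153)
q + F = 1929 + 153 = 2082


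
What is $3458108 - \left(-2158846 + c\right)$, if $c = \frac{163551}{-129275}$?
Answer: $\frac{726131891901}{129275} \approx 5.617 \cdot 10^{6}$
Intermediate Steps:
$c = - \frac{163551}{129275}$ ($c = 163551 \left(- \frac{1}{129275}\right) = - \frac{163551}{129275} \approx -1.2651$)
$3458108 - \left(-2158846 + c\right) = 3458108 + \left(2158846 - - \frac{163551}{129275}\right) = 3458108 + \left(2158846 + \frac{163551}{129275}\right) = 3458108 + \frac{279084980201}{129275} = \frac{726131891901}{129275}$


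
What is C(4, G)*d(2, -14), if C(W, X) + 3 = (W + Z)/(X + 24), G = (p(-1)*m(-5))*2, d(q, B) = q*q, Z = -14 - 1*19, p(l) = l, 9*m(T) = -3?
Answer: -618/37 ≈ -16.703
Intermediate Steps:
m(T) = -⅓ (m(T) = (⅑)*(-3) = -⅓)
Z = -33 (Z = -14 - 19 = -33)
d(q, B) = q²
G = ⅔ (G = -1*(-⅓)*2 = (⅓)*2 = ⅔ ≈ 0.66667)
C(W, X) = -3 + (-33 + W)/(24 + X) (C(W, X) = -3 + (W - 33)/(X + 24) = -3 + (-33 + W)/(24 + X))
C(4, G)*d(2, -14) = ((-105 + 4 - 3*⅔)/(24 + ⅔))*2² = ((-105 + 4 - 2)/(74/3))*4 = ((3/74)*(-103))*4 = -309/74*4 = -618/37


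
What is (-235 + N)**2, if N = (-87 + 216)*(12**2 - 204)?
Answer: 63600625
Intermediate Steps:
N = -7740 (N = 129*(144 - 204) = 129*(-60) = -7740)
(-235 + N)**2 = (-235 - 7740)**2 = (-7975)**2 = 63600625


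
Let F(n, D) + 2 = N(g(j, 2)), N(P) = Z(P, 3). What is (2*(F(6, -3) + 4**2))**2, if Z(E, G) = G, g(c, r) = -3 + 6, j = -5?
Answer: 1156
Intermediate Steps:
g(c, r) = 3
N(P) = 3
F(n, D) = 1 (F(n, D) = -2 + 3 = 1)
(2*(F(6, -3) + 4**2))**2 = (2*(1 + 4**2))**2 = (2*(1 + 16))**2 = (2*17)**2 = 34**2 = 1156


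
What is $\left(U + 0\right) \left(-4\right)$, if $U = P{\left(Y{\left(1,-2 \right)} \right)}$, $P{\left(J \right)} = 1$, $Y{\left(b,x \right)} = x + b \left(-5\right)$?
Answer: $-4$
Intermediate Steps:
$Y{\left(b,x \right)} = x - 5 b$
$U = 1$
$\left(U + 0\right) \left(-4\right) = \left(1 + 0\right) \left(-4\right) = 1 \left(-4\right) = -4$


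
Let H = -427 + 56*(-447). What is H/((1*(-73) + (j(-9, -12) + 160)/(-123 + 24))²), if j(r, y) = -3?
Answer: -249523659/54523456 ≈ -4.5764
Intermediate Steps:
H = -25459 (H = -427 - 25032 = -25459)
H/((1*(-73) + (j(-9, -12) + 160)/(-123 + 24))²) = -25459/(1*(-73) + (-3 + 160)/(-123 + 24))² = -25459/(-73 + 157/(-99))² = -25459/(-73 + 157*(-1/99))² = -25459/(-73 - 157/99)² = -25459/((-7384/99)²) = -25459/54523456/9801 = -25459*9801/54523456 = -249523659/54523456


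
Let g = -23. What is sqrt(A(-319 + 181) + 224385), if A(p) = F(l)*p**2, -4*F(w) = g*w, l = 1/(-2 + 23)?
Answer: 2*sqrt(2812593)/7 ≈ 479.17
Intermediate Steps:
l = 1/21 ≈ 0.047619
F(w) = 23*w/4 (F(w) = -(-23)*w/4 = 23*w/4)
A(p) = 23*p**2/84 (A(p) = ((23/4)*(1/21))*p**2 = 23*p**2/84)
sqrt(A(-319 + 181) + 224385) = sqrt(23*(-319 + 181)**2/84 + 224385) = sqrt((23/84)*(-138)**2 + 224385) = sqrt((23/84)*19044 + 224385) = sqrt(36501/7 + 224385) = sqrt(1607196/7) = 2*sqrt(2812593)/7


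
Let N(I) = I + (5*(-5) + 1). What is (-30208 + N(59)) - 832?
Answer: -31005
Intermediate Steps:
N(I) = -24 + I (N(I) = I + (-25 + 1) = I - 24 = -24 + I)
(-30208 + N(59)) - 832 = (-30208 + (-24 + 59)) - 832 = (-30208 + 35) - 832 = -30173 - 832 = -31005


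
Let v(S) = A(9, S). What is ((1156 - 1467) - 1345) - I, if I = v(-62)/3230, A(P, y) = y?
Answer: -2674409/1615 ≈ -1656.0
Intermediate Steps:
v(S) = S
I = -31/1615 (I = -62/3230 = -62*1/3230 = -31/1615 ≈ -0.019195)
((1156 - 1467) - 1345) - I = ((1156 - 1467) - 1345) - 1*(-31/1615) = (-311 - 1345) + 31/1615 = -1656 + 31/1615 = -2674409/1615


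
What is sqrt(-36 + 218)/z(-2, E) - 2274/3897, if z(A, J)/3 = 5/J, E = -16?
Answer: -758/1299 - 16*sqrt(182)/15 ≈ -14.974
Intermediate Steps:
z(A, J) = 15/J (z(A, J) = 3*(5/J) = 15/J)
sqrt(-36 + 218)/z(-2, E) - 2274/3897 = sqrt(-36 + 218)/((15/(-16))) - 2274/3897 = sqrt(182)/((15*(-1/16))) - 2274*1/3897 = sqrt(182)/(-15/16) - 758/1299 = sqrt(182)*(-16/15) - 758/1299 = -16*sqrt(182)/15 - 758/1299 = -758/1299 - 16*sqrt(182)/15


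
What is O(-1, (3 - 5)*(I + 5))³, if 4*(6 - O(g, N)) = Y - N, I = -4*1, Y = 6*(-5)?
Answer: 2197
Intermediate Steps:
Y = -30
I = -4
O(g, N) = 27/2 + N/4 (O(g, N) = 6 - (-30 - N)/4 = 6 + (15/2 + N/4) = 27/2 + N/4)
O(-1, (3 - 5)*(I + 5))³ = (27/2 + ((3 - 5)*(-4 + 5))/4)³ = (27/2 + (-2*1)/4)³ = (27/2 + (¼)*(-2))³ = (27/2 - ½)³ = 13³ = 2197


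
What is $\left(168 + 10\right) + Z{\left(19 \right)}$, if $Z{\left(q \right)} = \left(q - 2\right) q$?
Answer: $501$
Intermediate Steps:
$Z{\left(q \right)} = q \left(-2 + q\right)$ ($Z{\left(q \right)} = \left(-2 + q\right) q = q \left(-2 + q\right)$)
$\left(168 + 10\right) + Z{\left(19 \right)} = \left(168 + 10\right) + 19 \left(-2 + 19\right) = 178 + 19 \cdot 17 = 178 + 323 = 501$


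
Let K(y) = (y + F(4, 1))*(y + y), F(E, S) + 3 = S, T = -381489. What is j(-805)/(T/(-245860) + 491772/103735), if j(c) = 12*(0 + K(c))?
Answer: 8836521360111200/3566240563 ≈ 2.4778e+6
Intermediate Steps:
F(E, S) = -3 + S
K(y) = 2*y*(-2 + y) (K(y) = (y + (-3 + 1))*(y + y) = (y - 2)*(2*y) = (-2 + y)*(2*y) = 2*y*(-2 + y))
j(c) = 24*c*(-2 + c) (j(c) = 12*(0 + 2*c*(-2 + c)) = 12*(2*c*(-2 + c)) = 24*c*(-2 + c))
j(-805)/(T/(-245860) + 491772/103735) = (24*(-805)*(-2 - 805))/(-381489/(-245860) + 491772/103735) = (24*(-805)*(-807))/(-381489*(-1/245860) + 491772*(1/103735)) = 15591240/(381489/245860 + 491772/103735) = 15591240/(32096165067/5100857420) = 15591240*(5100857420/32096165067) = 8836521360111200/3566240563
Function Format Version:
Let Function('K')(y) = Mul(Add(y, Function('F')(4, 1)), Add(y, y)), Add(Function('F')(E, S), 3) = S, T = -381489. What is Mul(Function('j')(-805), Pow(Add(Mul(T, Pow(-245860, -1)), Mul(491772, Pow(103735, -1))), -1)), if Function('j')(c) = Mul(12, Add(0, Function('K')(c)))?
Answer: Rational(8836521360111200, 3566240563) ≈ 2.4778e+6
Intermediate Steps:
Function('F')(E, S) = Add(-3, S)
Function('K')(y) = Mul(2, y, Add(-2, y)) (Function('K')(y) = Mul(Add(y, Add(-3, 1)), Add(y, y)) = Mul(Add(y, -2), Mul(2, y)) = Mul(Add(-2, y), Mul(2, y)) = Mul(2, y, Add(-2, y)))
Function('j')(c) = Mul(24, c, Add(-2, c)) (Function('j')(c) = Mul(12, Add(0, Mul(2, c, Add(-2, c)))) = Mul(12, Mul(2, c, Add(-2, c))) = Mul(24, c, Add(-2, c)))
Mul(Function('j')(-805), Pow(Add(Mul(T, Pow(-245860, -1)), Mul(491772, Pow(103735, -1))), -1)) = Mul(Mul(24, -805, Add(-2, -805)), Pow(Add(Mul(-381489, Pow(-245860, -1)), Mul(491772, Pow(103735, -1))), -1)) = Mul(Mul(24, -805, -807), Pow(Add(Mul(-381489, Rational(-1, 245860)), Mul(491772, Rational(1, 103735))), -1)) = Mul(15591240, Pow(Add(Rational(381489, 245860), Rational(491772, 103735)), -1)) = Mul(15591240, Pow(Rational(32096165067, 5100857420), -1)) = Mul(15591240, Rational(5100857420, 32096165067)) = Rational(8836521360111200, 3566240563)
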